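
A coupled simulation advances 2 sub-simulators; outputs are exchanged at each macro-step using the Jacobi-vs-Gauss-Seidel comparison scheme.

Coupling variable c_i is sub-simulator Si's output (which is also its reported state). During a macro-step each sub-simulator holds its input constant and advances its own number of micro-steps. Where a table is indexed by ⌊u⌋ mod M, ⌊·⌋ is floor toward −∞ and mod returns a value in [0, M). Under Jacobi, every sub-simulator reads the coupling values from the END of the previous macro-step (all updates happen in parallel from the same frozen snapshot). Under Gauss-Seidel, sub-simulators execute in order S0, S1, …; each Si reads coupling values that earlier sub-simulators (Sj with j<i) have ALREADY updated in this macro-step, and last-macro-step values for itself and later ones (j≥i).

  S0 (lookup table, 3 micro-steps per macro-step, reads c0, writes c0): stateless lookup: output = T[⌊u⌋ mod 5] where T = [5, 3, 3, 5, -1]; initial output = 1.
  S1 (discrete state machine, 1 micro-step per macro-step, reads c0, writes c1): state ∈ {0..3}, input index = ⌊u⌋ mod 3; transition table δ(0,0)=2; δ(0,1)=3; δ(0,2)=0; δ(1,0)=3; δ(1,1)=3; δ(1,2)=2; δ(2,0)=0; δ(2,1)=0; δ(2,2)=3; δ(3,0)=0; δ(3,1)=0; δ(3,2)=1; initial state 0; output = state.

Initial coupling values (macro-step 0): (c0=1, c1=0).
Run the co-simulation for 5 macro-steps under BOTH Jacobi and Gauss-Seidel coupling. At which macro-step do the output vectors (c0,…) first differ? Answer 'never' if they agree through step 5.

[Jacobi] macro 1: S0 reads c0=1 → after 3×micro: 3; S1 reads c0=1 → after 1×micro: 3 ⇒ (c0=3, c1=3)
[Jacobi] macro 2: S0 reads c0=3 → after 3×micro: 5; S1 reads c0=3 → after 1×micro: 0 ⇒ (c0=5, c1=0)
[Jacobi] macro 3: S0 reads c0=5 → after 3×micro: 5; S1 reads c0=5 → after 1×micro: 0 ⇒ (c0=5, c1=0)
[Jacobi] macro 4: S0 reads c0=5 → after 3×micro: 5; S1 reads c0=5 → after 1×micro: 0 ⇒ (c0=5, c1=0)
[Jacobi] macro 5: S0 reads c0=5 → after 3×micro: 5; S1 reads c0=5 → after 1×micro: 0 ⇒ (c0=5, c1=0)
[Gauss-Seidel] macro 1: S0 reads c0=1 → after 3×micro: 3; S1 reads c0=3 → after 1×micro: 2 ⇒ (c0=3, c1=2)
[Gauss-Seidel] macro 2: S0 reads c0=3 → after 3×micro: 5; S1 reads c0=5 → after 1×micro: 3 ⇒ (c0=5, c1=3)
[Gauss-Seidel] macro 3: S0 reads c0=5 → after 3×micro: 5; S1 reads c0=5 → after 1×micro: 1 ⇒ (c0=5, c1=1)
[Gauss-Seidel] macro 4: S0 reads c0=5 → after 3×micro: 5; S1 reads c0=5 → after 1×micro: 2 ⇒ (c0=5, c1=2)
[Gauss-Seidel] macro 5: S0 reads c0=5 → after 3×micro: 5; S1 reads c0=5 → after 1×micro: 3 ⇒ (c0=5, c1=3)

first divergence at macro-step: 1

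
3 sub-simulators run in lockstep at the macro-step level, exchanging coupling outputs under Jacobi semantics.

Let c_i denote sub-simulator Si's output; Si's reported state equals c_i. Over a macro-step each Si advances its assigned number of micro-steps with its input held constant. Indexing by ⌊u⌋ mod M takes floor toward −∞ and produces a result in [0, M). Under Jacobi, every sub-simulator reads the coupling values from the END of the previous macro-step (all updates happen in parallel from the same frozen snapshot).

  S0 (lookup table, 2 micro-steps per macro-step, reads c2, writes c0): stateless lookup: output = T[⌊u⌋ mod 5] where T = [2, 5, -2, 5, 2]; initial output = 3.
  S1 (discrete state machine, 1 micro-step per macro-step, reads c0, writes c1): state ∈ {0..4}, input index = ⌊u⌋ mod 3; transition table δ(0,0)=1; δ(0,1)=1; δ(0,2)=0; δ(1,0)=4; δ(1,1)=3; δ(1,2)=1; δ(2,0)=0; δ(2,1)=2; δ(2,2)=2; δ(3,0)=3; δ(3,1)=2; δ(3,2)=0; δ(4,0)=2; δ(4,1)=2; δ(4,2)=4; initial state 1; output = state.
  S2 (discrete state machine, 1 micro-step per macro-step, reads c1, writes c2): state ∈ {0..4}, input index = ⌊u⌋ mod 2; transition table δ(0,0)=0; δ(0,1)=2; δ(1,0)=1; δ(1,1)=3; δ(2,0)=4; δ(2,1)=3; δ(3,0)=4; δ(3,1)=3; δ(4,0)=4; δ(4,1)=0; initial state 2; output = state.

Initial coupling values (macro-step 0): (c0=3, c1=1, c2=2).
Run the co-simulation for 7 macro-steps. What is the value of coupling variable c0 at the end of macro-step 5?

macro 1: S0 reads c2=2 → after 2×micro: -2; S1 reads c0=3 → after 1×micro: 4; S2 reads c1=1 → after 1×micro: 3 ⇒ (c0=-2, c1=4, c2=3)
macro 2: S0 reads c2=3 → after 2×micro: 5; S1 reads c0=-2 → after 1×micro: 2; S2 reads c1=4 → after 1×micro: 4 ⇒ (c0=5, c1=2, c2=4)
macro 3: S0 reads c2=4 → after 2×micro: 2; S1 reads c0=5 → after 1×micro: 2; S2 reads c1=2 → after 1×micro: 4 ⇒ (c0=2, c1=2, c2=4)
macro 4: S0 reads c2=4 → after 2×micro: 2; S1 reads c0=2 → after 1×micro: 2; S2 reads c1=2 → after 1×micro: 4 ⇒ (c0=2, c1=2, c2=4)
macro 5: S0 reads c2=4 → after 2×micro: 2; S1 reads c0=2 → after 1×micro: 2; S2 reads c1=2 → after 1×micro: 4 ⇒ (c0=2, c1=2, c2=4)
macro 6: S0 reads c2=4 → after 2×micro: 2; S1 reads c0=2 → after 1×micro: 2; S2 reads c1=2 → after 1×micro: 4 ⇒ (c0=2, c1=2, c2=4)
macro 7: S0 reads c2=4 → after 2×micro: 2; S1 reads c0=2 → after 1×micro: 2; S2 reads c1=2 → after 1×micro: 4 ⇒ (c0=2, c1=2, c2=4)

c0 at macro-step 5 = 2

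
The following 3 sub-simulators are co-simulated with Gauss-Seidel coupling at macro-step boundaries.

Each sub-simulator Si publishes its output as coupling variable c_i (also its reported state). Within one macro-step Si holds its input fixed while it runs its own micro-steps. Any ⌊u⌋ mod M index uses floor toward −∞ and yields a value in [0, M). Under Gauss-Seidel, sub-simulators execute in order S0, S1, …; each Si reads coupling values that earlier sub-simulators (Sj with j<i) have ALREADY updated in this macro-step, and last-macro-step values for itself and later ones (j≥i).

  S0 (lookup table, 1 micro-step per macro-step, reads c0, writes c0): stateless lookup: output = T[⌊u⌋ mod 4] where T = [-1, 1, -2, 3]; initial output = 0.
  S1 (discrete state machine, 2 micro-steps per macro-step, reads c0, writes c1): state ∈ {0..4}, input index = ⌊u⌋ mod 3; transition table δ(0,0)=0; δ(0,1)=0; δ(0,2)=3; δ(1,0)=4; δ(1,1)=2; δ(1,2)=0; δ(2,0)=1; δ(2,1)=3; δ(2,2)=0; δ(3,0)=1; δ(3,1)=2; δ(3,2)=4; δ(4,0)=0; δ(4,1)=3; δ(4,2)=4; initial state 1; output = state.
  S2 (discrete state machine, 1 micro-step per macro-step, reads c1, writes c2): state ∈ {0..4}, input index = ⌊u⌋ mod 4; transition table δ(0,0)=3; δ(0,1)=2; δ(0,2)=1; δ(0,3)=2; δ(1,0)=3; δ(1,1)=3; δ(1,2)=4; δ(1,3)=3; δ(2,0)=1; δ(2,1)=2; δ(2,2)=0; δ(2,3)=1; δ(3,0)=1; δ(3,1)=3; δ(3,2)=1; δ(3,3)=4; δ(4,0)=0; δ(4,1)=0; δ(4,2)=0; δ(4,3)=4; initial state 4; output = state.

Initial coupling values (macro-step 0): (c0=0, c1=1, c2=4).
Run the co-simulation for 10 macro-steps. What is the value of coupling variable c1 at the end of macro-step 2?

macro 1: S0 reads c0=0 → after 1×micro: -1; S1 reads c0=-1 → after 2×micro: 3; S2 reads c1=3 → after 1×micro: 4 ⇒ (c0=-1, c1=3, c2=4)
macro 2: S0 reads c0=-1 → after 1×micro: 3; S1 reads c0=3 → after 2×micro: 4; S2 reads c1=4 → after 1×micro: 0 ⇒ (c0=3, c1=4, c2=0)
macro 3: S0 reads c0=3 → after 1×micro: 3; S1 reads c0=3 → after 2×micro: 0; S2 reads c1=0 → after 1×micro: 3 ⇒ (c0=3, c1=0, c2=3)
macro 4: S0 reads c0=3 → after 1×micro: 3; S1 reads c0=3 → after 2×micro: 0; S2 reads c1=0 → after 1×micro: 1 ⇒ (c0=3, c1=0, c2=1)
macro 5: S0 reads c0=3 → after 1×micro: 3; S1 reads c0=3 → after 2×micro: 0; S2 reads c1=0 → after 1×micro: 3 ⇒ (c0=3, c1=0, c2=3)
macro 6: S0 reads c0=3 → after 1×micro: 3; S1 reads c0=3 → after 2×micro: 0; S2 reads c1=0 → after 1×micro: 1 ⇒ (c0=3, c1=0, c2=1)
macro 7: S0 reads c0=3 → after 1×micro: 3; S1 reads c0=3 → after 2×micro: 0; S2 reads c1=0 → after 1×micro: 3 ⇒ (c0=3, c1=0, c2=3)
macro 8: S0 reads c0=3 → after 1×micro: 3; S1 reads c0=3 → after 2×micro: 0; S2 reads c1=0 → after 1×micro: 1 ⇒ (c0=3, c1=0, c2=1)
macro 9: S0 reads c0=3 → after 1×micro: 3; S1 reads c0=3 → after 2×micro: 0; S2 reads c1=0 → after 1×micro: 3 ⇒ (c0=3, c1=0, c2=3)
macro 10: S0 reads c0=3 → after 1×micro: 3; S1 reads c0=3 → after 2×micro: 0; S2 reads c1=0 → after 1×micro: 1 ⇒ (c0=3, c1=0, c2=1)

c1 at macro-step 2 = 4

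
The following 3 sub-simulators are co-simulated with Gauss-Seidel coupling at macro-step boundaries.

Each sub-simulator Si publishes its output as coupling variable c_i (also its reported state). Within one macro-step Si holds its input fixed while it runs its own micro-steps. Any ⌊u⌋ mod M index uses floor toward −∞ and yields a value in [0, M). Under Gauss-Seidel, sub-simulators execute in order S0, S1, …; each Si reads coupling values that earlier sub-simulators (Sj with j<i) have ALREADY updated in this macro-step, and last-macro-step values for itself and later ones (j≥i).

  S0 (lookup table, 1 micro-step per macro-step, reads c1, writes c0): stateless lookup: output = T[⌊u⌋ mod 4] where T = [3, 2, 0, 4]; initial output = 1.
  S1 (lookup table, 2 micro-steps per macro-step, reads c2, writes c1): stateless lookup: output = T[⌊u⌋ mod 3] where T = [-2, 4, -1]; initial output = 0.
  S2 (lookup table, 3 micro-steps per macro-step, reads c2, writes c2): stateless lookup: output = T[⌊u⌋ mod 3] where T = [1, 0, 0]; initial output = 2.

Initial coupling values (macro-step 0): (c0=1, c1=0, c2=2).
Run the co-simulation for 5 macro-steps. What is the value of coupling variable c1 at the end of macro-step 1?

c1 at macro-step 1 = -1

macro 1: S0 reads c1=0 → after 1×micro: 3; S1 reads c2=2 → after 2×micro: -1; S2 reads c2=2 → after 3×micro: 0 ⇒ (c0=3, c1=-1, c2=0)
macro 2: S0 reads c1=-1 → after 1×micro: 4; S1 reads c2=0 → after 2×micro: -2; S2 reads c2=0 → after 3×micro: 1 ⇒ (c0=4, c1=-2, c2=1)
macro 3: S0 reads c1=-2 → after 1×micro: 0; S1 reads c2=1 → after 2×micro: 4; S2 reads c2=1 → after 3×micro: 0 ⇒ (c0=0, c1=4, c2=0)
macro 4: S0 reads c1=4 → after 1×micro: 3; S1 reads c2=0 → after 2×micro: -2; S2 reads c2=0 → after 3×micro: 1 ⇒ (c0=3, c1=-2, c2=1)
macro 5: S0 reads c1=-2 → after 1×micro: 0; S1 reads c2=1 → after 2×micro: 4; S2 reads c2=1 → after 3×micro: 0 ⇒ (c0=0, c1=4, c2=0)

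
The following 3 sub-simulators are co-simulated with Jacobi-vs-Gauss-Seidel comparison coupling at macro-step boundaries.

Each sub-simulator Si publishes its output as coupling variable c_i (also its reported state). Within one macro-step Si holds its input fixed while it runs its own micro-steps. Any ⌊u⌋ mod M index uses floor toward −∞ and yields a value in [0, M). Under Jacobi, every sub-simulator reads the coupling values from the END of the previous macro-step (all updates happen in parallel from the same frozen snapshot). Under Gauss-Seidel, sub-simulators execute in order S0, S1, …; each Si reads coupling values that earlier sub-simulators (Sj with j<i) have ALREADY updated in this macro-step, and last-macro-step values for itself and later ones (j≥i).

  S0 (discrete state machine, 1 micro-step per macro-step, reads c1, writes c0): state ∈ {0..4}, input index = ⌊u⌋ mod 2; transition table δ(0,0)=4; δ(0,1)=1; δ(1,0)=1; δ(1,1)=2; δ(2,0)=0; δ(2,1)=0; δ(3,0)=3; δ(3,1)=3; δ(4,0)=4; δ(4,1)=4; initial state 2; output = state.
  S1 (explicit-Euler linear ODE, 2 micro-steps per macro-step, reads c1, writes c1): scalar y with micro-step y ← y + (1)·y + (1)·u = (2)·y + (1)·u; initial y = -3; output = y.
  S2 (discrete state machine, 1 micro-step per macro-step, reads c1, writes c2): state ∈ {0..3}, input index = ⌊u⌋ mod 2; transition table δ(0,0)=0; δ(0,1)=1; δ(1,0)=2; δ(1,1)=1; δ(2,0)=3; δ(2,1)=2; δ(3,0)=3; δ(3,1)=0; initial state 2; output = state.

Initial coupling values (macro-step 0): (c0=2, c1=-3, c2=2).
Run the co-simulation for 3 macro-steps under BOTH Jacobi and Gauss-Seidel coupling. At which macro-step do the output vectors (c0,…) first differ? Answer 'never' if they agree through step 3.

first divergence at macro-step: never

[Jacobi] macro 1: S0 reads c1=-3 → after 1×micro: 0; S1 reads c1=-3 → after 2×micro: -21; S2 reads c1=-3 → after 1×micro: 2 ⇒ (c0=0, c1=-21, c2=2)
[Jacobi] macro 2: S0 reads c1=-21 → after 1×micro: 1; S1 reads c1=-21 → after 2×micro: -147; S2 reads c1=-21 → after 1×micro: 2 ⇒ (c0=1, c1=-147, c2=2)
[Jacobi] macro 3: S0 reads c1=-147 → after 1×micro: 2; S1 reads c1=-147 → after 2×micro: -1029; S2 reads c1=-147 → after 1×micro: 2 ⇒ (c0=2, c1=-1029, c2=2)
[Gauss-Seidel] macro 1: S0 reads c1=-3 → after 1×micro: 0; S1 reads c1=-3 → after 2×micro: -21; S2 reads c1=-21 → after 1×micro: 2 ⇒ (c0=0, c1=-21, c2=2)
[Gauss-Seidel] macro 2: S0 reads c1=-21 → after 1×micro: 1; S1 reads c1=-21 → after 2×micro: -147; S2 reads c1=-147 → after 1×micro: 2 ⇒ (c0=1, c1=-147, c2=2)
[Gauss-Seidel] macro 3: S0 reads c1=-147 → after 1×micro: 2; S1 reads c1=-147 → after 2×micro: -1029; S2 reads c1=-1029 → after 1×micro: 2 ⇒ (c0=2, c1=-1029, c2=2)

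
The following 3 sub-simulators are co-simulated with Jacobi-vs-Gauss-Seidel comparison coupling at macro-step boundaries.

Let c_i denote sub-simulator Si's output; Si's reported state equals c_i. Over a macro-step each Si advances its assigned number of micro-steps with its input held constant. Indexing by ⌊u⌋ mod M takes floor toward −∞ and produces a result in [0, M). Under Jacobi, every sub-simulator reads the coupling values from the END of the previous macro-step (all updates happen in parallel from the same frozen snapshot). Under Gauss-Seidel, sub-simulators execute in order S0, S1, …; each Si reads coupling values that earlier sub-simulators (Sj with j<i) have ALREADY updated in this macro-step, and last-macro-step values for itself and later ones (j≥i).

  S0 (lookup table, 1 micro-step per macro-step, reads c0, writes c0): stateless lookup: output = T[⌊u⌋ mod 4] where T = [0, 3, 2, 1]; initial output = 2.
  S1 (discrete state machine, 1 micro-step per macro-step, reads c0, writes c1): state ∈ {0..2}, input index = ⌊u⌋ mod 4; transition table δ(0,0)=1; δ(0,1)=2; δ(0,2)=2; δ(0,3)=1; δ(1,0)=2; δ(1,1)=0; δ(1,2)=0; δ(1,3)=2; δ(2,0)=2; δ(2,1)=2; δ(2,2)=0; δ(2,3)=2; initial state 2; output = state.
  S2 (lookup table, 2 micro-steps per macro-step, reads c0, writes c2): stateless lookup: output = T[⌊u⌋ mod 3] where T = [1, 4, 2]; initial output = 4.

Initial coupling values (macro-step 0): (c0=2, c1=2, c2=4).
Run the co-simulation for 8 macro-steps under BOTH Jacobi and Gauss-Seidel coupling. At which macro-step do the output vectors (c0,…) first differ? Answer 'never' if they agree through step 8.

[Jacobi] macro 1: S0 reads c0=2 → after 1×micro: 2; S1 reads c0=2 → after 1×micro: 0; S2 reads c0=2 → after 2×micro: 2 ⇒ (c0=2, c1=0, c2=2)
[Jacobi] macro 2: S0 reads c0=2 → after 1×micro: 2; S1 reads c0=2 → after 1×micro: 2; S2 reads c0=2 → after 2×micro: 2 ⇒ (c0=2, c1=2, c2=2)
[Jacobi] macro 3: S0 reads c0=2 → after 1×micro: 2; S1 reads c0=2 → after 1×micro: 0; S2 reads c0=2 → after 2×micro: 2 ⇒ (c0=2, c1=0, c2=2)
[Jacobi] macro 4: S0 reads c0=2 → after 1×micro: 2; S1 reads c0=2 → after 1×micro: 2; S2 reads c0=2 → after 2×micro: 2 ⇒ (c0=2, c1=2, c2=2)
[Jacobi] macro 5: S0 reads c0=2 → after 1×micro: 2; S1 reads c0=2 → after 1×micro: 0; S2 reads c0=2 → after 2×micro: 2 ⇒ (c0=2, c1=0, c2=2)
[Jacobi] macro 6: S0 reads c0=2 → after 1×micro: 2; S1 reads c0=2 → after 1×micro: 2; S2 reads c0=2 → after 2×micro: 2 ⇒ (c0=2, c1=2, c2=2)
[Jacobi] macro 7: S0 reads c0=2 → after 1×micro: 2; S1 reads c0=2 → after 1×micro: 0; S2 reads c0=2 → after 2×micro: 2 ⇒ (c0=2, c1=0, c2=2)
[Jacobi] macro 8: S0 reads c0=2 → after 1×micro: 2; S1 reads c0=2 → after 1×micro: 2; S2 reads c0=2 → after 2×micro: 2 ⇒ (c0=2, c1=2, c2=2)
[Gauss-Seidel] macro 1: S0 reads c0=2 → after 1×micro: 2; S1 reads c0=2 → after 1×micro: 0; S2 reads c0=2 → after 2×micro: 2 ⇒ (c0=2, c1=0, c2=2)
[Gauss-Seidel] macro 2: S0 reads c0=2 → after 1×micro: 2; S1 reads c0=2 → after 1×micro: 2; S2 reads c0=2 → after 2×micro: 2 ⇒ (c0=2, c1=2, c2=2)
[Gauss-Seidel] macro 3: S0 reads c0=2 → after 1×micro: 2; S1 reads c0=2 → after 1×micro: 0; S2 reads c0=2 → after 2×micro: 2 ⇒ (c0=2, c1=0, c2=2)
[Gauss-Seidel] macro 4: S0 reads c0=2 → after 1×micro: 2; S1 reads c0=2 → after 1×micro: 2; S2 reads c0=2 → after 2×micro: 2 ⇒ (c0=2, c1=2, c2=2)
[Gauss-Seidel] macro 5: S0 reads c0=2 → after 1×micro: 2; S1 reads c0=2 → after 1×micro: 0; S2 reads c0=2 → after 2×micro: 2 ⇒ (c0=2, c1=0, c2=2)
[Gauss-Seidel] macro 6: S0 reads c0=2 → after 1×micro: 2; S1 reads c0=2 → after 1×micro: 2; S2 reads c0=2 → after 2×micro: 2 ⇒ (c0=2, c1=2, c2=2)
[Gauss-Seidel] macro 7: S0 reads c0=2 → after 1×micro: 2; S1 reads c0=2 → after 1×micro: 0; S2 reads c0=2 → after 2×micro: 2 ⇒ (c0=2, c1=0, c2=2)
[Gauss-Seidel] macro 8: S0 reads c0=2 → after 1×micro: 2; S1 reads c0=2 → after 1×micro: 2; S2 reads c0=2 → after 2×micro: 2 ⇒ (c0=2, c1=2, c2=2)

first divergence at macro-step: never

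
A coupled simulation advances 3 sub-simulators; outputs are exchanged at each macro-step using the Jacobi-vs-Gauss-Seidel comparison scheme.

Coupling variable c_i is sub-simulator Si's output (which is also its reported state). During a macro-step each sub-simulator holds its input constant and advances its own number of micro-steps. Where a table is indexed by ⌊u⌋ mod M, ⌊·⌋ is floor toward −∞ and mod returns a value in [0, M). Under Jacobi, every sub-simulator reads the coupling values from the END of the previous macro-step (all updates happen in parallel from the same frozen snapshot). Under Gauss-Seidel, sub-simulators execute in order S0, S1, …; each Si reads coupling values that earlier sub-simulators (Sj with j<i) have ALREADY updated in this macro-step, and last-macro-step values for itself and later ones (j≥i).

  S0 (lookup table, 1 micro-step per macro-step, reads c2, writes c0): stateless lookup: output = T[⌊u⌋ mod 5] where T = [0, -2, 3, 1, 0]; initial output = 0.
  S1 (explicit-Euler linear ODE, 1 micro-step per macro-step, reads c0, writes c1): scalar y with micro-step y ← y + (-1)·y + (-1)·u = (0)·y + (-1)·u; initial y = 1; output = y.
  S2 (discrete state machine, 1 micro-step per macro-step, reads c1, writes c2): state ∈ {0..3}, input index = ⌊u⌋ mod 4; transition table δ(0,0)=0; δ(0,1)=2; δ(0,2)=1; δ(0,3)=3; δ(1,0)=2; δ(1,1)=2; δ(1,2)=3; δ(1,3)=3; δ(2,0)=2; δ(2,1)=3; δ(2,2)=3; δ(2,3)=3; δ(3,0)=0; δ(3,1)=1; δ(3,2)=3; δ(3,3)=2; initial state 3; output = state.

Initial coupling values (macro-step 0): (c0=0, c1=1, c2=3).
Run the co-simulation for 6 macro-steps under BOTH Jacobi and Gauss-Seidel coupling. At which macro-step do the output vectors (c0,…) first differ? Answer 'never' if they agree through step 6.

first divergence at macro-step: 1

[Jacobi] macro 1: S0 reads c2=3 → after 1×micro: 1; S1 reads c0=0 → after 1×micro: 0; S2 reads c1=1 → after 1×micro: 1 ⇒ (c0=1, c1=0, c2=1)
[Jacobi] macro 2: S0 reads c2=1 → after 1×micro: -2; S1 reads c0=1 → after 1×micro: -1; S2 reads c1=0 → after 1×micro: 2 ⇒ (c0=-2, c1=-1, c2=2)
[Jacobi] macro 3: S0 reads c2=2 → after 1×micro: 3; S1 reads c0=-2 → after 1×micro: 2; S2 reads c1=-1 → after 1×micro: 3 ⇒ (c0=3, c1=2, c2=3)
[Jacobi] macro 4: S0 reads c2=3 → after 1×micro: 1; S1 reads c0=3 → after 1×micro: -3; S2 reads c1=2 → after 1×micro: 3 ⇒ (c0=1, c1=-3, c2=3)
[Jacobi] macro 5: S0 reads c2=3 → after 1×micro: 1; S1 reads c0=1 → after 1×micro: -1; S2 reads c1=-3 → after 1×micro: 1 ⇒ (c0=1, c1=-1, c2=1)
[Jacobi] macro 6: S0 reads c2=1 → after 1×micro: -2; S1 reads c0=1 → after 1×micro: -1; S2 reads c1=-1 → after 1×micro: 3 ⇒ (c0=-2, c1=-1, c2=3)
[Gauss-Seidel] macro 1: S0 reads c2=3 → after 1×micro: 1; S1 reads c0=1 → after 1×micro: -1; S2 reads c1=-1 → after 1×micro: 2 ⇒ (c0=1, c1=-1, c2=2)
[Gauss-Seidel] macro 2: S0 reads c2=2 → after 1×micro: 3; S1 reads c0=3 → after 1×micro: -3; S2 reads c1=-3 → after 1×micro: 3 ⇒ (c0=3, c1=-3, c2=3)
[Gauss-Seidel] macro 3: S0 reads c2=3 → after 1×micro: 1; S1 reads c0=1 → after 1×micro: -1; S2 reads c1=-1 → after 1×micro: 2 ⇒ (c0=1, c1=-1, c2=2)
[Gauss-Seidel] macro 4: S0 reads c2=2 → after 1×micro: 3; S1 reads c0=3 → after 1×micro: -3; S2 reads c1=-3 → after 1×micro: 3 ⇒ (c0=3, c1=-3, c2=3)
[Gauss-Seidel] macro 5: S0 reads c2=3 → after 1×micro: 1; S1 reads c0=1 → after 1×micro: -1; S2 reads c1=-1 → after 1×micro: 2 ⇒ (c0=1, c1=-1, c2=2)
[Gauss-Seidel] macro 6: S0 reads c2=2 → after 1×micro: 3; S1 reads c0=3 → after 1×micro: -3; S2 reads c1=-3 → after 1×micro: 3 ⇒ (c0=3, c1=-3, c2=3)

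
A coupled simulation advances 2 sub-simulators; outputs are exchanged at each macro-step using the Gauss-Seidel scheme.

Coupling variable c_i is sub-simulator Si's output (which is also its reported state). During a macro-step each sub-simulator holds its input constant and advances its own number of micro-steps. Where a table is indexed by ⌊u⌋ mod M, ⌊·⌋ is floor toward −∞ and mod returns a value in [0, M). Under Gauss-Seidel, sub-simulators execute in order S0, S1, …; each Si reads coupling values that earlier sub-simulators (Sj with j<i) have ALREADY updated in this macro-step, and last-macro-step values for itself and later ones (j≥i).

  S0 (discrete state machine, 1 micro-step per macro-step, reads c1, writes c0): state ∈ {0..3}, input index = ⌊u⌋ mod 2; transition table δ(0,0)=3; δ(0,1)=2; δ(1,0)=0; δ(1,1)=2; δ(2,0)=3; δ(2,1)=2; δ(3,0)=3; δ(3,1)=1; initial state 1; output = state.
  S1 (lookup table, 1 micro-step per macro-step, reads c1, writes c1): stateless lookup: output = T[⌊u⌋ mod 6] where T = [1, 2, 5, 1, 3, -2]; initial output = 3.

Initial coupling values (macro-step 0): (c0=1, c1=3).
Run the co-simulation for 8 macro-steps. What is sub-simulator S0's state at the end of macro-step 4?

macro 1: S0 reads c1=3 → after 1×micro: 2; S1 reads c1=3 → after 1×micro: 1 ⇒ (c0=2, c1=1)
macro 2: S0 reads c1=1 → after 1×micro: 2; S1 reads c1=1 → after 1×micro: 2 ⇒ (c0=2, c1=2)
macro 3: S0 reads c1=2 → after 1×micro: 3; S1 reads c1=2 → after 1×micro: 5 ⇒ (c0=3, c1=5)
macro 4: S0 reads c1=5 → after 1×micro: 1; S1 reads c1=5 → after 1×micro: -2 ⇒ (c0=1, c1=-2)
macro 5: S0 reads c1=-2 → after 1×micro: 0; S1 reads c1=-2 → after 1×micro: 3 ⇒ (c0=0, c1=3)
macro 6: S0 reads c1=3 → after 1×micro: 2; S1 reads c1=3 → after 1×micro: 1 ⇒ (c0=2, c1=1)
macro 7: S0 reads c1=1 → after 1×micro: 2; S1 reads c1=1 → after 1×micro: 2 ⇒ (c0=2, c1=2)
macro 8: S0 reads c1=2 → after 1×micro: 3; S1 reads c1=2 → after 1×micro: 5 ⇒ (c0=3, c1=5)

S0 state at macro-step 4 = 1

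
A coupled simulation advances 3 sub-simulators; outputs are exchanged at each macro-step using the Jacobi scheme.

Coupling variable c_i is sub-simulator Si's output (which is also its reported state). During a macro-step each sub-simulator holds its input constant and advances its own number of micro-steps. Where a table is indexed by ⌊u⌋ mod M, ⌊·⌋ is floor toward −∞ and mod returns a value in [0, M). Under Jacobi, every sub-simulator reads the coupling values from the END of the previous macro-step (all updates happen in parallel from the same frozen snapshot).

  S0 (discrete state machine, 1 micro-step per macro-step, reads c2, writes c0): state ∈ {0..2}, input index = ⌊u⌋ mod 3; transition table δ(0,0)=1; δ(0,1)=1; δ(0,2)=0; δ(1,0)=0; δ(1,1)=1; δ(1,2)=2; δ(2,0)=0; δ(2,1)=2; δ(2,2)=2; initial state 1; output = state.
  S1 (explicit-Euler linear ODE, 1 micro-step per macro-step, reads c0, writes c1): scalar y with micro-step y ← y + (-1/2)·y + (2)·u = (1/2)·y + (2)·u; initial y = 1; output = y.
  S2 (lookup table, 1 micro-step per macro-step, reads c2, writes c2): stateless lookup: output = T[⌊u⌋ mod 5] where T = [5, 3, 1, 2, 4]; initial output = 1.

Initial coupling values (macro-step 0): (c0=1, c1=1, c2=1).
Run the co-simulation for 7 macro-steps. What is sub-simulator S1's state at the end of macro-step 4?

S1 state at macro-step 4 = 13/16

macro 1: S0 reads c2=1 → after 1×micro: 1; S1 reads c0=1 → after 1×micro: 5/2; S2 reads c2=1 → after 1×micro: 3 ⇒ (c0=1, c1=5/2, c2=3)
macro 2: S0 reads c2=3 → after 1×micro: 0; S1 reads c0=1 → after 1×micro: 13/4; S2 reads c2=3 → after 1×micro: 2 ⇒ (c0=0, c1=13/4, c2=2)
macro 3: S0 reads c2=2 → after 1×micro: 0; S1 reads c0=0 → after 1×micro: 13/8; S2 reads c2=2 → after 1×micro: 1 ⇒ (c0=0, c1=13/8, c2=1)
macro 4: S0 reads c2=1 → after 1×micro: 1; S1 reads c0=0 → after 1×micro: 13/16; S2 reads c2=1 → after 1×micro: 3 ⇒ (c0=1, c1=13/16, c2=3)
macro 5: S0 reads c2=3 → after 1×micro: 0; S1 reads c0=1 → after 1×micro: 77/32; S2 reads c2=3 → after 1×micro: 2 ⇒ (c0=0, c1=77/32, c2=2)
macro 6: S0 reads c2=2 → after 1×micro: 0; S1 reads c0=0 → after 1×micro: 77/64; S2 reads c2=2 → after 1×micro: 1 ⇒ (c0=0, c1=77/64, c2=1)
macro 7: S0 reads c2=1 → after 1×micro: 1; S1 reads c0=0 → after 1×micro: 77/128; S2 reads c2=1 → after 1×micro: 3 ⇒ (c0=1, c1=77/128, c2=3)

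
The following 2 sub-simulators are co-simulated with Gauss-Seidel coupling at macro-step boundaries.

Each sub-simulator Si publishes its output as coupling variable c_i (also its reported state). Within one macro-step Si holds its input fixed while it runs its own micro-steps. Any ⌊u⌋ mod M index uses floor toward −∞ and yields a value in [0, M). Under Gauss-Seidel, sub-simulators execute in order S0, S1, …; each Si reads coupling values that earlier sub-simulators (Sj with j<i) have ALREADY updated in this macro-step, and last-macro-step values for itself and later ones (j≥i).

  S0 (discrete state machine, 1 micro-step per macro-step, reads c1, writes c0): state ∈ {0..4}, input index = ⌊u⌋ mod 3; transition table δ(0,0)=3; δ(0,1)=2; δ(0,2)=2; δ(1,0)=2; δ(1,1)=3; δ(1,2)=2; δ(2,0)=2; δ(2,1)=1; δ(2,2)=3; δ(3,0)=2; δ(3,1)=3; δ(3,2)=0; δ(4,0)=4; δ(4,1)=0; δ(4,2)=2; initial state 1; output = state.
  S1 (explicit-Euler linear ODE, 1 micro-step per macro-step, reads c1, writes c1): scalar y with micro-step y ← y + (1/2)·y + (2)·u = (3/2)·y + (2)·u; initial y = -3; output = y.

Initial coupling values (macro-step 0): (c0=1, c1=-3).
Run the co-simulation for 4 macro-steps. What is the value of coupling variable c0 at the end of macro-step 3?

macro 1: S0 reads c1=-3 → after 1×micro: 2; S1 reads c1=-3 → after 1×micro: -21/2 ⇒ (c0=2, c1=-21/2)
macro 2: S0 reads c1=-21/2 → after 1×micro: 1; S1 reads c1=-21/2 → after 1×micro: -147/4 ⇒ (c0=1, c1=-147/4)
macro 3: S0 reads c1=-147/4 → after 1×micro: 2; S1 reads c1=-147/4 → after 1×micro: -1029/8 ⇒ (c0=2, c1=-1029/8)
macro 4: S0 reads c1=-1029/8 → after 1×micro: 2; S1 reads c1=-1029/8 → after 1×micro: -7203/16 ⇒ (c0=2, c1=-7203/16)

c0 at macro-step 3 = 2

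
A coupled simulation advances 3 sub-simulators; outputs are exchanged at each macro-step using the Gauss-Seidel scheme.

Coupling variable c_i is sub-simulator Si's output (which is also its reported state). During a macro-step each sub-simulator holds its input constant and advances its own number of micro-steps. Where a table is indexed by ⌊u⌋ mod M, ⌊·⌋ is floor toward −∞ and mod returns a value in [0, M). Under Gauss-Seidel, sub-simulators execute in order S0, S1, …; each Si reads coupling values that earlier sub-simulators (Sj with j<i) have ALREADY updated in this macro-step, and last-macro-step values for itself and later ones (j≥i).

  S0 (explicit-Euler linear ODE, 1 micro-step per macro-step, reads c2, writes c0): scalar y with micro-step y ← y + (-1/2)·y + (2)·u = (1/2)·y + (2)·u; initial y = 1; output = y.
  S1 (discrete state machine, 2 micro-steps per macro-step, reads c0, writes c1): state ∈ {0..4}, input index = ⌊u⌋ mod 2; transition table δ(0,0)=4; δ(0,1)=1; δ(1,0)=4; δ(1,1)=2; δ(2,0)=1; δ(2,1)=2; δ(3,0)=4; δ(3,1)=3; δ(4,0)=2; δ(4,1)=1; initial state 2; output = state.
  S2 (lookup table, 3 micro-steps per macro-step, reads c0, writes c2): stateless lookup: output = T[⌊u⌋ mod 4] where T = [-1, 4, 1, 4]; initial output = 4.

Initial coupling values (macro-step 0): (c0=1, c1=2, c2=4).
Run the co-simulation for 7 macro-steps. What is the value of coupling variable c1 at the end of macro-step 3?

c1 at macro-step 3 = 2

macro 1: S0 reads c2=4 → after 1×micro: 17/2; S1 reads c0=17/2 → after 2×micro: 4; S2 reads c0=17/2 → after 3×micro: -1 ⇒ (c0=17/2, c1=4, c2=-1)
macro 2: S0 reads c2=-1 → after 1×micro: 9/4; S1 reads c0=9/4 → after 2×micro: 1; S2 reads c0=9/4 → after 3×micro: 1 ⇒ (c0=9/4, c1=1, c2=1)
macro 3: S0 reads c2=1 → after 1×micro: 25/8; S1 reads c0=25/8 → after 2×micro: 2; S2 reads c0=25/8 → after 3×micro: 4 ⇒ (c0=25/8, c1=2, c2=4)
macro 4: S0 reads c2=4 → after 1×micro: 153/16; S1 reads c0=153/16 → after 2×micro: 2; S2 reads c0=153/16 → after 3×micro: 4 ⇒ (c0=153/16, c1=2, c2=4)
macro 5: S0 reads c2=4 → after 1×micro: 409/32; S1 reads c0=409/32 → after 2×micro: 4; S2 reads c0=409/32 → after 3×micro: -1 ⇒ (c0=409/32, c1=4, c2=-1)
macro 6: S0 reads c2=-1 → after 1×micro: 281/64; S1 reads c0=281/64 → after 2×micro: 1; S2 reads c0=281/64 → after 3×micro: -1 ⇒ (c0=281/64, c1=1, c2=-1)
macro 7: S0 reads c2=-1 → after 1×micro: 25/128; S1 reads c0=25/128 → after 2×micro: 2; S2 reads c0=25/128 → after 3×micro: -1 ⇒ (c0=25/128, c1=2, c2=-1)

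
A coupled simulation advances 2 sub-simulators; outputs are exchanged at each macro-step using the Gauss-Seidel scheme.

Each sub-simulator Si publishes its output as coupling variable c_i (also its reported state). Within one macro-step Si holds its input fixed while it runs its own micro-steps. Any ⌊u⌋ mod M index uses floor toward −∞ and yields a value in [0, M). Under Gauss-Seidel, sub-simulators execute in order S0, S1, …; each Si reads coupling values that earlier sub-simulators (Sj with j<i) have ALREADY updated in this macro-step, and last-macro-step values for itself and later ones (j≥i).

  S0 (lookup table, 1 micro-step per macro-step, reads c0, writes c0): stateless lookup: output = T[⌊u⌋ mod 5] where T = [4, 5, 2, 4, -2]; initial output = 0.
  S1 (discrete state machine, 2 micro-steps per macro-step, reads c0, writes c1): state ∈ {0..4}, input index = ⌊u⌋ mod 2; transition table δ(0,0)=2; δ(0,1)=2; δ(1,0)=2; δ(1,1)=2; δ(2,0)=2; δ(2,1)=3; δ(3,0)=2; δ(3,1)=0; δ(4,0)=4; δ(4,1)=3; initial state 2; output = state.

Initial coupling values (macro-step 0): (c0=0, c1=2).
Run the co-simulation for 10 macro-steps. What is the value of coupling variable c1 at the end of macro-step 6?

c1 at macro-step 6 = 2

macro 1: S0 reads c0=0 → after 1×micro: 4; S1 reads c0=4 → after 2×micro: 2 ⇒ (c0=4, c1=2)
macro 2: S0 reads c0=4 → after 1×micro: -2; S1 reads c0=-2 → after 2×micro: 2 ⇒ (c0=-2, c1=2)
macro 3: S0 reads c0=-2 → after 1×micro: 4; S1 reads c0=4 → after 2×micro: 2 ⇒ (c0=4, c1=2)
macro 4: S0 reads c0=4 → after 1×micro: -2; S1 reads c0=-2 → after 2×micro: 2 ⇒ (c0=-2, c1=2)
macro 5: S0 reads c0=-2 → after 1×micro: 4; S1 reads c0=4 → after 2×micro: 2 ⇒ (c0=4, c1=2)
macro 6: S0 reads c0=4 → after 1×micro: -2; S1 reads c0=-2 → after 2×micro: 2 ⇒ (c0=-2, c1=2)
macro 7: S0 reads c0=-2 → after 1×micro: 4; S1 reads c0=4 → after 2×micro: 2 ⇒ (c0=4, c1=2)
macro 8: S0 reads c0=4 → after 1×micro: -2; S1 reads c0=-2 → after 2×micro: 2 ⇒ (c0=-2, c1=2)
macro 9: S0 reads c0=-2 → after 1×micro: 4; S1 reads c0=4 → after 2×micro: 2 ⇒ (c0=4, c1=2)
macro 10: S0 reads c0=4 → after 1×micro: -2; S1 reads c0=-2 → after 2×micro: 2 ⇒ (c0=-2, c1=2)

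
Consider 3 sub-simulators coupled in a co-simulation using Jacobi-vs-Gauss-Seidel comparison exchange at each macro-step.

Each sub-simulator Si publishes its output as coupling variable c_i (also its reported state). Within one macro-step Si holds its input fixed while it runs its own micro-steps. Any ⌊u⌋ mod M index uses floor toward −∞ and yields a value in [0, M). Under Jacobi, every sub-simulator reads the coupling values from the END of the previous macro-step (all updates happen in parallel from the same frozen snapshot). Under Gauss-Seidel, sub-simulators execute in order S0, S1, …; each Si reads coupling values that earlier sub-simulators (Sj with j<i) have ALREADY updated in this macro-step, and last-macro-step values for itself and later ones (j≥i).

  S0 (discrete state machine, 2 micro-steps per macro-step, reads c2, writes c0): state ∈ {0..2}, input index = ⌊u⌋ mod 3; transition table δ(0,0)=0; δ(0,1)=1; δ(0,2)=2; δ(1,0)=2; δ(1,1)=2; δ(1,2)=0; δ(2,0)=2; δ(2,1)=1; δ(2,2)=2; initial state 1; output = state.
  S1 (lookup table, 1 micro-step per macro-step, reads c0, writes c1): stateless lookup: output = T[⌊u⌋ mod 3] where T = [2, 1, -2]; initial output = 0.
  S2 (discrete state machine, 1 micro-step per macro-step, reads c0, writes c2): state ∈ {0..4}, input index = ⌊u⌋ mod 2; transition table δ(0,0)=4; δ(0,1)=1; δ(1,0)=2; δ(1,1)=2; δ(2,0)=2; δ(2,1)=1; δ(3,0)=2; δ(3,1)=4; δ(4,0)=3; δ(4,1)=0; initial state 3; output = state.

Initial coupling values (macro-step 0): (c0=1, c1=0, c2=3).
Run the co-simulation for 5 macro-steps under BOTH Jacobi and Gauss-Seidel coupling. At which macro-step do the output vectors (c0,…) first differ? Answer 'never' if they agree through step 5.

[Jacobi] macro 1: S0 reads c2=3 → after 2×micro: 2; S1 reads c0=1 → after 1×micro: 1; S2 reads c0=1 → after 1×micro: 4 ⇒ (c0=2, c1=1, c2=4)
[Jacobi] macro 2: S0 reads c2=4 → after 2×micro: 2; S1 reads c0=2 → after 1×micro: -2; S2 reads c0=2 → after 1×micro: 3 ⇒ (c0=2, c1=-2, c2=3)
[Jacobi] macro 3: S0 reads c2=3 → after 2×micro: 2; S1 reads c0=2 → after 1×micro: -2; S2 reads c0=2 → after 1×micro: 2 ⇒ (c0=2, c1=-2, c2=2)
[Jacobi] macro 4: S0 reads c2=2 → after 2×micro: 2; S1 reads c0=2 → after 1×micro: -2; S2 reads c0=2 → after 1×micro: 2 ⇒ (c0=2, c1=-2, c2=2)
[Jacobi] macro 5: S0 reads c2=2 → after 2×micro: 2; S1 reads c0=2 → after 1×micro: -2; S2 reads c0=2 → after 1×micro: 2 ⇒ (c0=2, c1=-2, c2=2)
[Gauss-Seidel] macro 1: S0 reads c2=3 → after 2×micro: 2; S1 reads c0=2 → after 1×micro: -2; S2 reads c0=2 → after 1×micro: 2 ⇒ (c0=2, c1=-2, c2=2)
[Gauss-Seidel] macro 2: S0 reads c2=2 → after 2×micro: 2; S1 reads c0=2 → after 1×micro: -2; S2 reads c0=2 → after 1×micro: 2 ⇒ (c0=2, c1=-2, c2=2)
[Gauss-Seidel] macro 3: S0 reads c2=2 → after 2×micro: 2; S1 reads c0=2 → after 1×micro: -2; S2 reads c0=2 → after 1×micro: 2 ⇒ (c0=2, c1=-2, c2=2)
[Gauss-Seidel] macro 4: S0 reads c2=2 → after 2×micro: 2; S1 reads c0=2 → after 1×micro: -2; S2 reads c0=2 → after 1×micro: 2 ⇒ (c0=2, c1=-2, c2=2)
[Gauss-Seidel] macro 5: S0 reads c2=2 → after 2×micro: 2; S1 reads c0=2 → after 1×micro: -2; S2 reads c0=2 → after 1×micro: 2 ⇒ (c0=2, c1=-2, c2=2)

first divergence at macro-step: 1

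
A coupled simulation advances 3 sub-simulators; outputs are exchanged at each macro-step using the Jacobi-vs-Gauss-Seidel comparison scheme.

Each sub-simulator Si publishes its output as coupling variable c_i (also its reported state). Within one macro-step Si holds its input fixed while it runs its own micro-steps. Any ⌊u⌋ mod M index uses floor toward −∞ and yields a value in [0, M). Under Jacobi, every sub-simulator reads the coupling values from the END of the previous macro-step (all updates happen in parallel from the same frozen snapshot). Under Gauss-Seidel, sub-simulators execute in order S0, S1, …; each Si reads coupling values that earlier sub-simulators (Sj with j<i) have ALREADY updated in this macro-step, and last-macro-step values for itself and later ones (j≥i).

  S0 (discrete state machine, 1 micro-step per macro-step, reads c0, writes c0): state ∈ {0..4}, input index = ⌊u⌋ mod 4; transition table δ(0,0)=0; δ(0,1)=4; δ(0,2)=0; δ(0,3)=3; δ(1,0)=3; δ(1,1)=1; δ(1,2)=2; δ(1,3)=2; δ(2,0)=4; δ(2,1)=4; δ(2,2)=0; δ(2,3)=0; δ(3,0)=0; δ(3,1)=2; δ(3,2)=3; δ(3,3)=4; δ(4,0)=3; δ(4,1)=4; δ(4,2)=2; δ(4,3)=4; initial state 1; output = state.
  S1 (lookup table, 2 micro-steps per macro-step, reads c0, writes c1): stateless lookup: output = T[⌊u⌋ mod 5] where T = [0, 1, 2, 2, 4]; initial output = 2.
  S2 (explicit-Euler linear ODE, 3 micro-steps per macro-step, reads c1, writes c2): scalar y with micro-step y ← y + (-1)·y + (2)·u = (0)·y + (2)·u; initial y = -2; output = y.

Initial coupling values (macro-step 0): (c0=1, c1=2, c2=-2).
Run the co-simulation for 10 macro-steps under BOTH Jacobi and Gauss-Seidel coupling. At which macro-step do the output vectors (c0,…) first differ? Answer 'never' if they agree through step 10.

first divergence at macro-step: 1

[Jacobi] macro 1: S0 reads c0=1 → after 1×micro: 1; S1 reads c0=1 → after 2×micro: 1; S2 reads c1=2 → after 3×micro: 4 ⇒ (c0=1, c1=1, c2=4)
[Jacobi] macro 2: S0 reads c0=1 → after 1×micro: 1; S1 reads c0=1 → after 2×micro: 1; S2 reads c1=1 → after 3×micro: 2 ⇒ (c0=1, c1=1, c2=2)
[Jacobi] macro 3: S0 reads c0=1 → after 1×micro: 1; S1 reads c0=1 → after 2×micro: 1; S2 reads c1=1 → after 3×micro: 2 ⇒ (c0=1, c1=1, c2=2)
[Jacobi] macro 4: S0 reads c0=1 → after 1×micro: 1; S1 reads c0=1 → after 2×micro: 1; S2 reads c1=1 → after 3×micro: 2 ⇒ (c0=1, c1=1, c2=2)
[Jacobi] macro 5: S0 reads c0=1 → after 1×micro: 1; S1 reads c0=1 → after 2×micro: 1; S2 reads c1=1 → after 3×micro: 2 ⇒ (c0=1, c1=1, c2=2)
[Jacobi] macro 6: S0 reads c0=1 → after 1×micro: 1; S1 reads c0=1 → after 2×micro: 1; S2 reads c1=1 → after 3×micro: 2 ⇒ (c0=1, c1=1, c2=2)
[Jacobi] macro 7: S0 reads c0=1 → after 1×micro: 1; S1 reads c0=1 → after 2×micro: 1; S2 reads c1=1 → after 3×micro: 2 ⇒ (c0=1, c1=1, c2=2)
[Jacobi] macro 8: S0 reads c0=1 → after 1×micro: 1; S1 reads c0=1 → after 2×micro: 1; S2 reads c1=1 → after 3×micro: 2 ⇒ (c0=1, c1=1, c2=2)
[Jacobi] macro 9: S0 reads c0=1 → after 1×micro: 1; S1 reads c0=1 → after 2×micro: 1; S2 reads c1=1 → after 3×micro: 2 ⇒ (c0=1, c1=1, c2=2)
[Jacobi] macro 10: S0 reads c0=1 → after 1×micro: 1; S1 reads c0=1 → after 2×micro: 1; S2 reads c1=1 → after 3×micro: 2 ⇒ (c0=1, c1=1, c2=2)
[Gauss-Seidel] macro 1: S0 reads c0=1 → after 1×micro: 1; S1 reads c0=1 → after 2×micro: 1; S2 reads c1=1 → after 3×micro: 2 ⇒ (c0=1, c1=1, c2=2)
[Gauss-Seidel] macro 2: S0 reads c0=1 → after 1×micro: 1; S1 reads c0=1 → after 2×micro: 1; S2 reads c1=1 → after 3×micro: 2 ⇒ (c0=1, c1=1, c2=2)
[Gauss-Seidel] macro 3: S0 reads c0=1 → after 1×micro: 1; S1 reads c0=1 → after 2×micro: 1; S2 reads c1=1 → after 3×micro: 2 ⇒ (c0=1, c1=1, c2=2)
[Gauss-Seidel] macro 4: S0 reads c0=1 → after 1×micro: 1; S1 reads c0=1 → after 2×micro: 1; S2 reads c1=1 → after 3×micro: 2 ⇒ (c0=1, c1=1, c2=2)
[Gauss-Seidel] macro 5: S0 reads c0=1 → after 1×micro: 1; S1 reads c0=1 → after 2×micro: 1; S2 reads c1=1 → after 3×micro: 2 ⇒ (c0=1, c1=1, c2=2)
[Gauss-Seidel] macro 6: S0 reads c0=1 → after 1×micro: 1; S1 reads c0=1 → after 2×micro: 1; S2 reads c1=1 → after 3×micro: 2 ⇒ (c0=1, c1=1, c2=2)
[Gauss-Seidel] macro 7: S0 reads c0=1 → after 1×micro: 1; S1 reads c0=1 → after 2×micro: 1; S2 reads c1=1 → after 3×micro: 2 ⇒ (c0=1, c1=1, c2=2)
[Gauss-Seidel] macro 8: S0 reads c0=1 → after 1×micro: 1; S1 reads c0=1 → after 2×micro: 1; S2 reads c1=1 → after 3×micro: 2 ⇒ (c0=1, c1=1, c2=2)
[Gauss-Seidel] macro 9: S0 reads c0=1 → after 1×micro: 1; S1 reads c0=1 → after 2×micro: 1; S2 reads c1=1 → after 3×micro: 2 ⇒ (c0=1, c1=1, c2=2)
[Gauss-Seidel] macro 10: S0 reads c0=1 → after 1×micro: 1; S1 reads c0=1 → after 2×micro: 1; S2 reads c1=1 → after 3×micro: 2 ⇒ (c0=1, c1=1, c2=2)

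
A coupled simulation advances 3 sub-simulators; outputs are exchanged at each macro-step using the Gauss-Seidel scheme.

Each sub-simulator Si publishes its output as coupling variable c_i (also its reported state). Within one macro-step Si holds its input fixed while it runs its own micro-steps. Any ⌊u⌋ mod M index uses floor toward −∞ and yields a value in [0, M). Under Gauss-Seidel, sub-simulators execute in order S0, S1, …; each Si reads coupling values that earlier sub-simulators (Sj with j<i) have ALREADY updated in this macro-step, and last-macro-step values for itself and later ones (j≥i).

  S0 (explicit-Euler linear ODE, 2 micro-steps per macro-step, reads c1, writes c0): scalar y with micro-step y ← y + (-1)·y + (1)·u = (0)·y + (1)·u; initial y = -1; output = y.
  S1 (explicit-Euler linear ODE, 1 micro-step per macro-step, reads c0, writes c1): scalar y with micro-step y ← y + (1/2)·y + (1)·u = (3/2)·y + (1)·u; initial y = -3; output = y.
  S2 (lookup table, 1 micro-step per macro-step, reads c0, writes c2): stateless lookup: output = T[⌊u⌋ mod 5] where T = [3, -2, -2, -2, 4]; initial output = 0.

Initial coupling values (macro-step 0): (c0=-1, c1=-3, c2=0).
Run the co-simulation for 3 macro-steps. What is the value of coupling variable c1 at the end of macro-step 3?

c1 at macro-step 3 = -375/8

macro 1: S0 reads c1=-3 → after 2×micro: -3; S1 reads c0=-3 → after 1×micro: -15/2; S2 reads c0=-3 → after 1×micro: -2 ⇒ (c0=-3, c1=-15/2, c2=-2)
macro 2: S0 reads c1=-15/2 → after 2×micro: -15/2; S1 reads c0=-15/2 → after 1×micro: -75/4; S2 reads c0=-15/2 → after 1×micro: -2 ⇒ (c0=-15/2, c1=-75/4, c2=-2)
macro 3: S0 reads c1=-75/4 → after 2×micro: -75/4; S1 reads c0=-75/4 → after 1×micro: -375/8; S2 reads c0=-75/4 → after 1×micro: -2 ⇒ (c0=-75/4, c1=-375/8, c2=-2)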